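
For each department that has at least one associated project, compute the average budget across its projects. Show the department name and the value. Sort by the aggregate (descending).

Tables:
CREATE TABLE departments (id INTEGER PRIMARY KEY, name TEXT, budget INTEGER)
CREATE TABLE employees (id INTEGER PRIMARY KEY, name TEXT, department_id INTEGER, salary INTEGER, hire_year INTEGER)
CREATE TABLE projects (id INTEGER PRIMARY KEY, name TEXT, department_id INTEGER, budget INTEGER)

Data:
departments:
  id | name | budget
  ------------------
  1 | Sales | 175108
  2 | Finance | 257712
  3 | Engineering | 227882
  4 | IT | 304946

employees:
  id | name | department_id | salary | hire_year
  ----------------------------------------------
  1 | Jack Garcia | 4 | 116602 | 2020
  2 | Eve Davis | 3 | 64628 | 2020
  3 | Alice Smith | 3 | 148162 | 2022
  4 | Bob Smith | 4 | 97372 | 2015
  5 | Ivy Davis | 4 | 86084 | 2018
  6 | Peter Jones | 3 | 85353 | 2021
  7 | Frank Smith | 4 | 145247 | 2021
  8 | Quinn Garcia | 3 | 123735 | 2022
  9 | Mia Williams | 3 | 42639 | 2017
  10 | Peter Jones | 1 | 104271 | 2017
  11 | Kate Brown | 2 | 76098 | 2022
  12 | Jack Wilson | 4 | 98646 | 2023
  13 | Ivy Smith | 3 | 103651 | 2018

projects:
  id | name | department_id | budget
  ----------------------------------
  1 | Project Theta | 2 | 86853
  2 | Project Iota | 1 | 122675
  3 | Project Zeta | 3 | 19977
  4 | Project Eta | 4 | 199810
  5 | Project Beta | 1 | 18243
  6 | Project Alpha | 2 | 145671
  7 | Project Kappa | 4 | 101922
SELECT p.name, AVG(c.budget) AS avg_budget FROM projects c JOIN departments p ON c.department_id = p.id GROUP BY p.id, p.name ORDER BY avg_budget DESC

Execution result:
name | avg_budget
IT | 150866.00
Finance | 116262.00
Sales | 70459.00
Engineering | 19977.00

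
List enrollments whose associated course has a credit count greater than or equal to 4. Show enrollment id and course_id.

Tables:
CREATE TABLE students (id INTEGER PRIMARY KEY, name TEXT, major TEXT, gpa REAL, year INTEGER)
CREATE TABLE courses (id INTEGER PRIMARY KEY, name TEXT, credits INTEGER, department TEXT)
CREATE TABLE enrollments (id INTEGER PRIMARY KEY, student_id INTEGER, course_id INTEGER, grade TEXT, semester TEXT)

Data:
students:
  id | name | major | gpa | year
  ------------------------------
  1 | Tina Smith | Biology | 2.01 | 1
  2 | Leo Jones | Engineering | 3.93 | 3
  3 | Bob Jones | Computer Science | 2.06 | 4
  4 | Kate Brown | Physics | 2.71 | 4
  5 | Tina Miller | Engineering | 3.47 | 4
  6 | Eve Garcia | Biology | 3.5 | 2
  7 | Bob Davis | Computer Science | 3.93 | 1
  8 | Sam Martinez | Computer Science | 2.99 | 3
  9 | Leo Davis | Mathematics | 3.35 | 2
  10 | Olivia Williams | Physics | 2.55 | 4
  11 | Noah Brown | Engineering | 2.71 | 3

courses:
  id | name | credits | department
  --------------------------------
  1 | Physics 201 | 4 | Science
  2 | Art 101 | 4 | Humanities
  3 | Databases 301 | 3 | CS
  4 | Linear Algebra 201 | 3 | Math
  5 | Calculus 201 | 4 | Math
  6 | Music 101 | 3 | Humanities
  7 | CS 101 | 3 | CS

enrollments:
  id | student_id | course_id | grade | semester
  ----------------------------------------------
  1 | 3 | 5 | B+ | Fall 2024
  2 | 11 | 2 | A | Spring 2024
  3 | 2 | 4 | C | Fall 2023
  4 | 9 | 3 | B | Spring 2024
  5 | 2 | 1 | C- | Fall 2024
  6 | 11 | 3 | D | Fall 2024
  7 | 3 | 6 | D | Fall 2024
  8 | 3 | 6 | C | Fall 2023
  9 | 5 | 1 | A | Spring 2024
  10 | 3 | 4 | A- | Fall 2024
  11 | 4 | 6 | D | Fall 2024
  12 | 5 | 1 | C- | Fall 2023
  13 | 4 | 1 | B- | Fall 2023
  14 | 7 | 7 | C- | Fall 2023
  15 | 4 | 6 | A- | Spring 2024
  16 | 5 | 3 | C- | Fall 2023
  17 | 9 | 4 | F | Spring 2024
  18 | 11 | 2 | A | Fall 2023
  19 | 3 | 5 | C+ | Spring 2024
SELECT id, course_id FROM enrollments WHERE course_id IN (SELECT id FROM courses WHERE credits >= 4)

Execution result:
id | course_id
1 | 5
2 | 2
5 | 1
9 | 1
12 | 1
13 | 1
18 | 2
19 | 5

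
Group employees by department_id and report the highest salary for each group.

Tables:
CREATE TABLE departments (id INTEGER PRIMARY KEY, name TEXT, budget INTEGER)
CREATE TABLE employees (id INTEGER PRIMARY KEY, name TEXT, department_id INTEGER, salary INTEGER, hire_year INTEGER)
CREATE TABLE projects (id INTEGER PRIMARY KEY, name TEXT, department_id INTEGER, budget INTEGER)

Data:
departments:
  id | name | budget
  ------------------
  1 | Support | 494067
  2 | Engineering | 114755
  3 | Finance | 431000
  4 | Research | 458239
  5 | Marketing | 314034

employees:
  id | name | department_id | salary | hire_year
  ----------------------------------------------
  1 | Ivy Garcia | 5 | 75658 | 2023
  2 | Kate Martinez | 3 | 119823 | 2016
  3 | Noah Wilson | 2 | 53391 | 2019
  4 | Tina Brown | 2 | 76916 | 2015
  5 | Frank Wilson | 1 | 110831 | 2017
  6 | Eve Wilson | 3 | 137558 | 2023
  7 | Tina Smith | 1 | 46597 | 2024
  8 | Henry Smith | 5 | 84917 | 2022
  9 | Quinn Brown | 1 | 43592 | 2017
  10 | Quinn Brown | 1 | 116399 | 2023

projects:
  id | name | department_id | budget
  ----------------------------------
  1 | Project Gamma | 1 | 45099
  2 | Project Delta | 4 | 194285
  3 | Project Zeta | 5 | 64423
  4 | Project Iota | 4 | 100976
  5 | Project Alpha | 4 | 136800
SELECT department_id, MAX(salary) AS max_salary FROM employees GROUP BY department_id

Execution result:
department_id | max_salary
1 | 116399
2 | 76916
3 | 137558
5 | 84917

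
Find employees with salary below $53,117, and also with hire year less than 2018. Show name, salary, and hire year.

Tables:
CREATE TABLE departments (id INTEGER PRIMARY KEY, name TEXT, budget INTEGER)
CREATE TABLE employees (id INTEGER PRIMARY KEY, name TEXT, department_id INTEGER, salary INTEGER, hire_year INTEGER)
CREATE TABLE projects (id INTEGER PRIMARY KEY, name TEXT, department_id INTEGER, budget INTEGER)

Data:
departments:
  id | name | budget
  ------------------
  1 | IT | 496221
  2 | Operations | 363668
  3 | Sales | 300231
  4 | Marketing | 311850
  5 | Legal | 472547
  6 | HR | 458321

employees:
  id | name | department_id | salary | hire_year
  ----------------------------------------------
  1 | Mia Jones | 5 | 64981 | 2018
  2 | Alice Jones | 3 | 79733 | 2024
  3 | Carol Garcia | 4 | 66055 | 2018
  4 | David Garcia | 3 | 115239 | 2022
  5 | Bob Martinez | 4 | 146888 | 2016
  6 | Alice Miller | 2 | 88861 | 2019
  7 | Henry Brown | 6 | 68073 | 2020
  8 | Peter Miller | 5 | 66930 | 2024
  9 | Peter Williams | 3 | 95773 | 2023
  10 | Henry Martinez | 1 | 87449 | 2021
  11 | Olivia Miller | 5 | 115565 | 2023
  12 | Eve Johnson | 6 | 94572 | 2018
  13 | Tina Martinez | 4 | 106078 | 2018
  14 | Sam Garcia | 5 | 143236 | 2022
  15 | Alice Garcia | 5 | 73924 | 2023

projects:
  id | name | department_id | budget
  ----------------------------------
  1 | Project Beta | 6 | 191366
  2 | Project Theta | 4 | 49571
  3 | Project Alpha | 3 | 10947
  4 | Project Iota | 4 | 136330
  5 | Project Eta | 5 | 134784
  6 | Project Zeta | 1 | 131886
SELECT name, salary, hire_year FROM employees WHERE salary < 53117 AND hire_year < 2018

Execution result:
(no rows)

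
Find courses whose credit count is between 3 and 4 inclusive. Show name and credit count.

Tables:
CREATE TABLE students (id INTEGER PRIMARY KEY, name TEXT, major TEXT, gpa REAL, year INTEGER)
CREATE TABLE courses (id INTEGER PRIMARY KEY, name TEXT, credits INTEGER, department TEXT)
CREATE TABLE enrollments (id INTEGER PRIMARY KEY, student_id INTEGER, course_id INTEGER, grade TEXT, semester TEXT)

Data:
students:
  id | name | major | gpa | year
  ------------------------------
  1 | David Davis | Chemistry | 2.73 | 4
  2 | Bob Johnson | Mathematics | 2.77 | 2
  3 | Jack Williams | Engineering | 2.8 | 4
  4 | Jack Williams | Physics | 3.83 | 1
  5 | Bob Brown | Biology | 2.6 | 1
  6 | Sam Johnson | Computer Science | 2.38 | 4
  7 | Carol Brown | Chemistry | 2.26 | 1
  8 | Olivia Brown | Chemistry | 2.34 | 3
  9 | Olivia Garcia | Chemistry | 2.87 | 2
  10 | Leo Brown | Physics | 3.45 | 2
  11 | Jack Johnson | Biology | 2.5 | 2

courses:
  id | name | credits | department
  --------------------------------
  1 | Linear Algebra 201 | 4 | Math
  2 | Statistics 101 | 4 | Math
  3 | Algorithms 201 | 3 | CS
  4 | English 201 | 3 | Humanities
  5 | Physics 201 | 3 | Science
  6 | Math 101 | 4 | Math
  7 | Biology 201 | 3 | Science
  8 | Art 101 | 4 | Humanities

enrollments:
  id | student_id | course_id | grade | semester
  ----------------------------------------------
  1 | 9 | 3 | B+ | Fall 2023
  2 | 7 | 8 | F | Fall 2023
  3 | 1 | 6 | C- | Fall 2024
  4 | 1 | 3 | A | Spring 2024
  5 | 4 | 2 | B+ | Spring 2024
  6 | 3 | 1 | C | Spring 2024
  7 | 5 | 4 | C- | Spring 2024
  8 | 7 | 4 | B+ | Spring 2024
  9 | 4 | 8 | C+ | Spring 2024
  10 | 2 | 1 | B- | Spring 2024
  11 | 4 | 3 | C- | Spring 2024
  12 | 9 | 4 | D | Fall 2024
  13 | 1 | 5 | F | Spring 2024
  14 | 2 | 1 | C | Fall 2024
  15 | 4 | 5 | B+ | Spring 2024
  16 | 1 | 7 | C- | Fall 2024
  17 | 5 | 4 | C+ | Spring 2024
SELECT name, credits FROM courses WHERE credits BETWEEN 3 AND 4

Execution result:
name | credits
Linear Algebra 201 | 4
Statistics 101 | 4
Algorithms 201 | 3
English 201 | 3
Physics 201 | 3
Math 101 | 4
Biology 201 | 3
Art 101 | 4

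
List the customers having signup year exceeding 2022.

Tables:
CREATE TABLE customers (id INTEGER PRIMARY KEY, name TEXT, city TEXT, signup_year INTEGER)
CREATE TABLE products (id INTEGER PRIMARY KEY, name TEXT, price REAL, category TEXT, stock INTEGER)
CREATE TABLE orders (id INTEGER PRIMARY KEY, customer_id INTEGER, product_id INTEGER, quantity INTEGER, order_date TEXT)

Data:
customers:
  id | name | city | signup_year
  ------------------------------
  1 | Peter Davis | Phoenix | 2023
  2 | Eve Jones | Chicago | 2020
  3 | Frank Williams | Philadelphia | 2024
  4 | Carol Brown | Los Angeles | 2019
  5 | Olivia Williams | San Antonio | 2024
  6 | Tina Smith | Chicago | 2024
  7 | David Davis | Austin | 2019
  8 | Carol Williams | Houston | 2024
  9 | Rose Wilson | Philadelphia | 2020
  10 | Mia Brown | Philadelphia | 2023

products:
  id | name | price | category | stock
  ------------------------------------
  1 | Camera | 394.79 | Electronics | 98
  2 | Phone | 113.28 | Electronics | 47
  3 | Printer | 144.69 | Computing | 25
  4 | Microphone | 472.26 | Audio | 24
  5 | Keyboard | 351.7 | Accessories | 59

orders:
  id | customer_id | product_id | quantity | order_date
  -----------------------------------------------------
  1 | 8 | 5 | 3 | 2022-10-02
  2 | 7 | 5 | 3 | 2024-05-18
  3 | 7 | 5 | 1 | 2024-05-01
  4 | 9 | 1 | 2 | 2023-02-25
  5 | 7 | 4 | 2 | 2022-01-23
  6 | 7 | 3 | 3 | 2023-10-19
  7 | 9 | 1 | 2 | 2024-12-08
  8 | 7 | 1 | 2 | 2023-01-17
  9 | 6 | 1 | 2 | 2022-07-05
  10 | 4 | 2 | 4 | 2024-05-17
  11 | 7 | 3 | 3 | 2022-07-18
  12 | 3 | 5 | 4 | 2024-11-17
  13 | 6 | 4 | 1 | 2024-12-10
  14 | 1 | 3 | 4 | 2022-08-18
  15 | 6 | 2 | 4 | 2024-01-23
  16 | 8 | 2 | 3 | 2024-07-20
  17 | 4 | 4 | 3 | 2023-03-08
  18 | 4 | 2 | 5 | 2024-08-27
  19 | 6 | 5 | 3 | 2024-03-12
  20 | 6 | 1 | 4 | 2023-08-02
SELECT name, signup_year FROM customers WHERE signup_year > 2022

Execution result:
name | signup_year
Peter Davis | 2023
Frank Williams | 2024
Olivia Williams | 2024
Tina Smith | 2024
Carol Williams | 2024
Mia Brown | 2023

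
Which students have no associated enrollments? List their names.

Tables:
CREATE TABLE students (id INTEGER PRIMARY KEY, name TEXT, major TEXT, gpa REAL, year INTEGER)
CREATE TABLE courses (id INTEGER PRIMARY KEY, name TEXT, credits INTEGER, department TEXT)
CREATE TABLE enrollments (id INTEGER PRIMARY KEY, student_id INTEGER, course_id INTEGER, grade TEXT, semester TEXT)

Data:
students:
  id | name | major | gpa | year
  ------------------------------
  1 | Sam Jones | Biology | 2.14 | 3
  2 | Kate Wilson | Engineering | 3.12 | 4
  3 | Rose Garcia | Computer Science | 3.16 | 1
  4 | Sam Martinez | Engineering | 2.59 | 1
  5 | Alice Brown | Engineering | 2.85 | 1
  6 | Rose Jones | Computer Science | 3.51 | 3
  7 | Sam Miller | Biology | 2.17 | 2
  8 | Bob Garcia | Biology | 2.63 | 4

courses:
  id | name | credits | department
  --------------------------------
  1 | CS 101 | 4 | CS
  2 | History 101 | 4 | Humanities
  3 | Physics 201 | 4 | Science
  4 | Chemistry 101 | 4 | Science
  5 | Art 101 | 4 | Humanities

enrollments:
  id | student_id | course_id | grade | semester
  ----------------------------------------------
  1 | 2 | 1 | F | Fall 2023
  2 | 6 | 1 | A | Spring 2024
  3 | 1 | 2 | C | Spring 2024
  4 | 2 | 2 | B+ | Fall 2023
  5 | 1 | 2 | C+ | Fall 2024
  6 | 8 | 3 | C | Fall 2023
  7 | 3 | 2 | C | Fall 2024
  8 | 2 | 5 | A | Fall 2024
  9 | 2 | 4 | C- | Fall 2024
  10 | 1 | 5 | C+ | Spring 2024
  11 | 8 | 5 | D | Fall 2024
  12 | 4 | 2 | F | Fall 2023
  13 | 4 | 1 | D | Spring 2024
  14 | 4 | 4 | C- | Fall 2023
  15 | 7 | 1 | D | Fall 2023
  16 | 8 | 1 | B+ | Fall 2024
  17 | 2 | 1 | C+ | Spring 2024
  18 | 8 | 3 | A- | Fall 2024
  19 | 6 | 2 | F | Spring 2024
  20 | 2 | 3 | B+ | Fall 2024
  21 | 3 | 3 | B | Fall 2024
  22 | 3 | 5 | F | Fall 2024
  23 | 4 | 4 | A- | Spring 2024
SELECT p.name FROM students p LEFT JOIN enrollments c ON c.student_id = p.id WHERE c.id IS NULL

Execution result:
Alice Brown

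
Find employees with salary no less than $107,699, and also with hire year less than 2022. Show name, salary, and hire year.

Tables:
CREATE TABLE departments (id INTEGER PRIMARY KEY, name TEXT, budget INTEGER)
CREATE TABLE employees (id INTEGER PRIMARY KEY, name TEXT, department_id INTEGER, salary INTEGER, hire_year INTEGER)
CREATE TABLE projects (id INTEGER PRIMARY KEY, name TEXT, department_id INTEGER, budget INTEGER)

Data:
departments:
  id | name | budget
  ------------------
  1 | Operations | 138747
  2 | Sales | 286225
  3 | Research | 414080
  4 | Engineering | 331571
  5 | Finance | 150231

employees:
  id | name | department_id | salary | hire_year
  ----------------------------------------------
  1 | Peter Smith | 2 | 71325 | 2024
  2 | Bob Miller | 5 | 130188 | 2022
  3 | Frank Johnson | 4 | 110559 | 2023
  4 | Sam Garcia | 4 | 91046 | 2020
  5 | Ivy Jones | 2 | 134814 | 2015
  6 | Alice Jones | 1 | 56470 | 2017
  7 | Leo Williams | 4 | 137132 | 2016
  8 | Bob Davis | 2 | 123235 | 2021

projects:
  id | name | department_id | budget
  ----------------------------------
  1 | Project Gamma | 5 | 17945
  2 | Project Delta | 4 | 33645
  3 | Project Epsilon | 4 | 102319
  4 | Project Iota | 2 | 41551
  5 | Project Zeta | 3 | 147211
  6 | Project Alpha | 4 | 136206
SELECT name, salary, hire_year FROM employees WHERE salary >= 107699 AND hire_year < 2022

Execution result:
name | salary | hire_year
Ivy Jones | 134814 | 2015
Leo Williams | 137132 | 2016
Bob Davis | 123235 | 2021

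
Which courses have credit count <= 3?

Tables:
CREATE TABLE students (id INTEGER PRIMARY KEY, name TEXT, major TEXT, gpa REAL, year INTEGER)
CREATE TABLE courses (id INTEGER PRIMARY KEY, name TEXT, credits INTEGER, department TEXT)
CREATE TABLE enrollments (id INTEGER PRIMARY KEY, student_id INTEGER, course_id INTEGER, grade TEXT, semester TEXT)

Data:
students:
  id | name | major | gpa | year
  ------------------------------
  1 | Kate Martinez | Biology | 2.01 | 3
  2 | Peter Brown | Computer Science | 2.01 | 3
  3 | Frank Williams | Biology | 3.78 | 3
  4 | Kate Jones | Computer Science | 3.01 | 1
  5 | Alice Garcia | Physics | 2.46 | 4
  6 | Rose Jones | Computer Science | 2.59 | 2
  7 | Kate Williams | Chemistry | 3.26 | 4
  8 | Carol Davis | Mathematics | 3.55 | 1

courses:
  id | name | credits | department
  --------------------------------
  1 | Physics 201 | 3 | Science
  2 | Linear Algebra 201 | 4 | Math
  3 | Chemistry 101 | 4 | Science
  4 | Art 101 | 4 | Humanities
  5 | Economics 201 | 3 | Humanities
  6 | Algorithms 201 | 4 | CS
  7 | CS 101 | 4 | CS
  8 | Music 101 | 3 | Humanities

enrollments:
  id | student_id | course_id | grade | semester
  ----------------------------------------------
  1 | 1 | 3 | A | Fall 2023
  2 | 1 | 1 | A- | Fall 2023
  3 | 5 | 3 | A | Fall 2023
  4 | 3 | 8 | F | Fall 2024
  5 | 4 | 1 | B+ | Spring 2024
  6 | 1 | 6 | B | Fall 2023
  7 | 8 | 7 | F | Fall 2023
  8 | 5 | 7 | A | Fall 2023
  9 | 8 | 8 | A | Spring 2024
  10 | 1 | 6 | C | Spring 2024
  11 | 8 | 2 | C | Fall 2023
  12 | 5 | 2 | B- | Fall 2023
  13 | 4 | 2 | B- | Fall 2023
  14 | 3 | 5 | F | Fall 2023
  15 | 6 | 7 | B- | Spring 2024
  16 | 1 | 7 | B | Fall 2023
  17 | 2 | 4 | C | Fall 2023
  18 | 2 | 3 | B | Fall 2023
SELECT name, credits FROM courses WHERE credits <= 3

Execution result:
name | credits
Physics 201 | 3
Economics 201 | 3
Music 101 | 3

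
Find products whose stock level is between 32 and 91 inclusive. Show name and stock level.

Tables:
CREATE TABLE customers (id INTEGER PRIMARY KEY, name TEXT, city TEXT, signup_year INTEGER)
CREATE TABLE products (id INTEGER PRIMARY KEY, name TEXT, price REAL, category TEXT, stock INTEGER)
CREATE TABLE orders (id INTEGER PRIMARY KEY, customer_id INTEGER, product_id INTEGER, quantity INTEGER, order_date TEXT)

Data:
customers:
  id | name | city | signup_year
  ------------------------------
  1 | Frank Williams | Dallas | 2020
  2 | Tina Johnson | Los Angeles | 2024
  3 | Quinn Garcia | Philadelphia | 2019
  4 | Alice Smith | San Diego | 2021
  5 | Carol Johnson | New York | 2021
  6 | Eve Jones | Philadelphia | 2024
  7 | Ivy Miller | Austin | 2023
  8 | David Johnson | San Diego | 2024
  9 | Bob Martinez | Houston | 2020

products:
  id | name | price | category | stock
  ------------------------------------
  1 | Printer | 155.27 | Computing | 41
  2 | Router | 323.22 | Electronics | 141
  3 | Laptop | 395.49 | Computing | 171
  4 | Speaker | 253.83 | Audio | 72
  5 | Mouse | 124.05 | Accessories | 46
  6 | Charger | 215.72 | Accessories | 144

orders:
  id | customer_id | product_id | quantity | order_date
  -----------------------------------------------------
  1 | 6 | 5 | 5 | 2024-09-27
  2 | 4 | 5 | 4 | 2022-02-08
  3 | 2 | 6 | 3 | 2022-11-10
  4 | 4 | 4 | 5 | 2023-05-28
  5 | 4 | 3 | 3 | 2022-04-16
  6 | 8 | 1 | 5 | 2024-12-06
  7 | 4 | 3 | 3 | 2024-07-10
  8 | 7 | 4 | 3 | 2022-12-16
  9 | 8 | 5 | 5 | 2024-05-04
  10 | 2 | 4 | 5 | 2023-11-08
SELECT name, stock FROM products WHERE stock BETWEEN 32 AND 91

Execution result:
name | stock
Printer | 41
Speaker | 72
Mouse | 46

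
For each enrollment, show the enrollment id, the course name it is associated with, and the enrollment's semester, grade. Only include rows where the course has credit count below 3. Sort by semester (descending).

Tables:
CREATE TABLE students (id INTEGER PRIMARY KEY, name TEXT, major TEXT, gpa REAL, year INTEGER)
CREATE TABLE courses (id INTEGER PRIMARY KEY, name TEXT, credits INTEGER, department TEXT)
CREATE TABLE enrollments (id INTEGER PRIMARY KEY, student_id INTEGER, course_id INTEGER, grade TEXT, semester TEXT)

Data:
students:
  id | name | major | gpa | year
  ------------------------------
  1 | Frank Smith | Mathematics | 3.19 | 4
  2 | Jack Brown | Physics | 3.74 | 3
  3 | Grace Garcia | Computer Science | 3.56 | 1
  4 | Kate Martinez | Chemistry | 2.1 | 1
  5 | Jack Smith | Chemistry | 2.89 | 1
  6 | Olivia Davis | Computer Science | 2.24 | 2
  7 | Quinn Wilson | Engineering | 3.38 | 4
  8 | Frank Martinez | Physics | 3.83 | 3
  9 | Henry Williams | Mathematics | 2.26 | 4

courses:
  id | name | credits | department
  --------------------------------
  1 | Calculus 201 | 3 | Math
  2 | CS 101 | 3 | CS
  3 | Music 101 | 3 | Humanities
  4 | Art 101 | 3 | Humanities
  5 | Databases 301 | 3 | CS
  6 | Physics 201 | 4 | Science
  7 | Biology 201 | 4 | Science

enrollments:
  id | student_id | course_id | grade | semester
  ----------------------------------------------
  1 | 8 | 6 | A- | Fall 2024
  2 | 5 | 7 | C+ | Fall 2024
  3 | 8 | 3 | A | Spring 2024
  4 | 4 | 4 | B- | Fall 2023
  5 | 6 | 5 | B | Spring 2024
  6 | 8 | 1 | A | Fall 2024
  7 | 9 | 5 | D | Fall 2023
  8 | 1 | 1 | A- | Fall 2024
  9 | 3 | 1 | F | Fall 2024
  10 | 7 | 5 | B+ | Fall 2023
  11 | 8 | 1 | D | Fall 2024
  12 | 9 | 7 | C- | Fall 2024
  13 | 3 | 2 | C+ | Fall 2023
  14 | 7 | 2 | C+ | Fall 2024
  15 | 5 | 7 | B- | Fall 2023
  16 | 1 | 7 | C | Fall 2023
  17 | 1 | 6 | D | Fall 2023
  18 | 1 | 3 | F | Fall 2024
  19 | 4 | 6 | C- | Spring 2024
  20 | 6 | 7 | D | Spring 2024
SELECT c.id, p.name AS course, c.semester, c.grade FROM enrollments c JOIN courses p ON c.course_id = p.id WHERE p.credits < 3 ORDER BY c.semester DESC

Execution result:
(no rows)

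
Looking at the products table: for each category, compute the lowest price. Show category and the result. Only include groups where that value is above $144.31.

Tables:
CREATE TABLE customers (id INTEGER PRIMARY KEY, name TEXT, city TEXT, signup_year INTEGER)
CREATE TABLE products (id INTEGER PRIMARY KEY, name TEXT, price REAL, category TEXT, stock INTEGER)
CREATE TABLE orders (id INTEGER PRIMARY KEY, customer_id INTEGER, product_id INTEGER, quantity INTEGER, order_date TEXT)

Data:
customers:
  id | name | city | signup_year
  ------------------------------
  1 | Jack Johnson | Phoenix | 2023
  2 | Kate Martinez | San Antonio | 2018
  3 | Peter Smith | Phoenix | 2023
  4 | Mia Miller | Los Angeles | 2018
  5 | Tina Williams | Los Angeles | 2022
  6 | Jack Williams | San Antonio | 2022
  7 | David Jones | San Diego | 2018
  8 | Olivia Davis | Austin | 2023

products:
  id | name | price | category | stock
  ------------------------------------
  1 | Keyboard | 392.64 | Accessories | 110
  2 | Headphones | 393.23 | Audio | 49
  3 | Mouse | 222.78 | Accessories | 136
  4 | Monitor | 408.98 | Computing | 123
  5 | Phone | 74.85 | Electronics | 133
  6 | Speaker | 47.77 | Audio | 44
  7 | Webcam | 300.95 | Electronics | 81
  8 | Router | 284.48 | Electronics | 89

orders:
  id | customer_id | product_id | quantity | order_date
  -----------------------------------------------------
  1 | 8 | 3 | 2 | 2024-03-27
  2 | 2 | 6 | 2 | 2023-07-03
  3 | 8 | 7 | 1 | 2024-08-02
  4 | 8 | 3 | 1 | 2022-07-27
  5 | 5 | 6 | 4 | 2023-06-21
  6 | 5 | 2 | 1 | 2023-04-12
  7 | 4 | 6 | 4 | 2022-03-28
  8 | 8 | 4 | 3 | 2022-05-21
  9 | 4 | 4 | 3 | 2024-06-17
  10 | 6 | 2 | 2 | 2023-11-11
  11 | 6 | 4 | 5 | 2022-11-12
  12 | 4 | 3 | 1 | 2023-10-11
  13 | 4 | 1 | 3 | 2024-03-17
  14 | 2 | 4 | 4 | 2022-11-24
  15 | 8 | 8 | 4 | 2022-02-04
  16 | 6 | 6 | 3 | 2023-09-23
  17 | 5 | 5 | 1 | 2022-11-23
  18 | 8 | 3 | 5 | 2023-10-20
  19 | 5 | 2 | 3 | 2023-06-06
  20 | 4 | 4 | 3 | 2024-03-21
SELECT category, MIN(price) AS min_price FROM products GROUP BY category HAVING MIN(price) > 144.31

Execution result:
category | min_price
Accessories | 222.78
Computing | 408.98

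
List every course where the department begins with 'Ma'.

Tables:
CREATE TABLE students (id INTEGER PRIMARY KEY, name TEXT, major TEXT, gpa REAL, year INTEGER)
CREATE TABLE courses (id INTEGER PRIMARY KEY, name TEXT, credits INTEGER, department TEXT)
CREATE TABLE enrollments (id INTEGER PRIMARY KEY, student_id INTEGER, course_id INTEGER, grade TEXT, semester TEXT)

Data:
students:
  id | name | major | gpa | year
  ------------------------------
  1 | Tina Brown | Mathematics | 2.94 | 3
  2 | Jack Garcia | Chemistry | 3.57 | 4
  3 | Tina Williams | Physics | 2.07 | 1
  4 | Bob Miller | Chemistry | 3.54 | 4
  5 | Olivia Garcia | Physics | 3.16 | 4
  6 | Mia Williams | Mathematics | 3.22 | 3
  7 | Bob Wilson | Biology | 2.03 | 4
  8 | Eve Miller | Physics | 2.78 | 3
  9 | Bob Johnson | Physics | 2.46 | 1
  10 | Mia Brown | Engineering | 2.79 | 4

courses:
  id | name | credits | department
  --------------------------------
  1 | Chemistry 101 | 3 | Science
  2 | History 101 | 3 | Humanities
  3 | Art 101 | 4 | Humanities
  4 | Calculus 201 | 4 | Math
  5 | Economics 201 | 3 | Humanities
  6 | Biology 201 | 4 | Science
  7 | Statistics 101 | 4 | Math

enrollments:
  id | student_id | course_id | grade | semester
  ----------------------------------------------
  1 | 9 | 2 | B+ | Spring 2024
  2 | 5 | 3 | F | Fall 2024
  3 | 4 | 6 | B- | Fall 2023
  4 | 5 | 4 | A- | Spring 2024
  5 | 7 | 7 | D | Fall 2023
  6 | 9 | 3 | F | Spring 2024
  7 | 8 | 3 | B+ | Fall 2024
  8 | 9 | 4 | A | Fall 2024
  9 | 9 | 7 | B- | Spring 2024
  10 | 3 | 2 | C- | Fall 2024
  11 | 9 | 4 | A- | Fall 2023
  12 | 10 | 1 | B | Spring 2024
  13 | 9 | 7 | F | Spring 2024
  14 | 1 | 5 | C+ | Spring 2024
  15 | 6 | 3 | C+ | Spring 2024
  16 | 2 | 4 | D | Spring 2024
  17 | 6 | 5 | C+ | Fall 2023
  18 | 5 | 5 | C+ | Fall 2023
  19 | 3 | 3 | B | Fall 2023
SELECT name, department FROM courses WHERE department LIKE 'Ma%'

Execution result:
name | department
Calculus 201 | Math
Statistics 101 | Math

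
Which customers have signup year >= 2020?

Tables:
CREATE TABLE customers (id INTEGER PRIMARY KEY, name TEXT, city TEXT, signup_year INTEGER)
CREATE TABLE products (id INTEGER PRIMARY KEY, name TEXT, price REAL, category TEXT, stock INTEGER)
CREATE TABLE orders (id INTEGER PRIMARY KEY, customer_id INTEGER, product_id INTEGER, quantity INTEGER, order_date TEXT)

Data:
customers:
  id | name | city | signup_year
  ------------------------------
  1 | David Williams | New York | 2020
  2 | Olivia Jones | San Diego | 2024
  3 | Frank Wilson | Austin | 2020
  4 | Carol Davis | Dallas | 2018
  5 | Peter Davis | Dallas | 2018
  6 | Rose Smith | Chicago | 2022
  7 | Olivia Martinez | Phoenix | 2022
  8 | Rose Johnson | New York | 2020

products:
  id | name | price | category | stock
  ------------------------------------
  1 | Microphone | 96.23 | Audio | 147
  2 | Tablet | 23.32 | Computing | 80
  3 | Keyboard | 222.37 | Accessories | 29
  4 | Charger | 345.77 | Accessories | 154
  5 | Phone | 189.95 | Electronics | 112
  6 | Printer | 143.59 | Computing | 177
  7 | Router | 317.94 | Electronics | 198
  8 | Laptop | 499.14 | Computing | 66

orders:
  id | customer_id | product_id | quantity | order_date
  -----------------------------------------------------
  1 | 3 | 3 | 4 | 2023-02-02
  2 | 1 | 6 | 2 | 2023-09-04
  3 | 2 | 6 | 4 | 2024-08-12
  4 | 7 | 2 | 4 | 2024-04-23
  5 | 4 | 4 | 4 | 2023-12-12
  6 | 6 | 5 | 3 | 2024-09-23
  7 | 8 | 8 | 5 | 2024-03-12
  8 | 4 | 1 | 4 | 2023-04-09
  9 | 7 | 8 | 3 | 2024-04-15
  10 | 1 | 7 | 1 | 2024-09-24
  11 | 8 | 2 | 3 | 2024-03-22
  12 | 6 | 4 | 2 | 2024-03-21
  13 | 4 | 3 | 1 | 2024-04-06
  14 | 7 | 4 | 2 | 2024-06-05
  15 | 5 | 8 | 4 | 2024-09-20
SELECT name, signup_year FROM customers WHERE signup_year >= 2020

Execution result:
name | signup_year
David Williams | 2020
Olivia Jones | 2024
Frank Wilson | 2020
Rose Smith | 2022
Olivia Martinez | 2022
Rose Johnson | 2020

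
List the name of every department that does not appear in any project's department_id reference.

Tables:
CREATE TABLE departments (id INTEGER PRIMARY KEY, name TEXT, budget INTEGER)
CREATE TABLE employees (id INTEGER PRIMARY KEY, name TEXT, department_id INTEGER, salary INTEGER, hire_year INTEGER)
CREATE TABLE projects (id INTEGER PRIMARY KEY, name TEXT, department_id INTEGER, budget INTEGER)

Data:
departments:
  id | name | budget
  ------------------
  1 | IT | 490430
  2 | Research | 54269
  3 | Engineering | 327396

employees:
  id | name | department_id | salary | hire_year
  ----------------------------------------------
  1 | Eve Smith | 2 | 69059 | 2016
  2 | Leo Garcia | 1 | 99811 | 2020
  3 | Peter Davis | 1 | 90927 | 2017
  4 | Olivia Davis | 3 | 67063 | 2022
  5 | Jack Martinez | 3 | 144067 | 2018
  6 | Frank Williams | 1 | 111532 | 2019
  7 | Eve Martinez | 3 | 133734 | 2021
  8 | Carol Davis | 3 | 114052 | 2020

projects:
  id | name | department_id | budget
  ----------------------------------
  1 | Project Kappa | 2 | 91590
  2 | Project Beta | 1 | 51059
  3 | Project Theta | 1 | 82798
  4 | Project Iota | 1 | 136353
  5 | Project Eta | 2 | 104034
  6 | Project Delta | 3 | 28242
SELECT p.name FROM departments p LEFT JOIN projects c ON c.department_id = p.id WHERE c.id IS NULL

Execution result:
(no rows)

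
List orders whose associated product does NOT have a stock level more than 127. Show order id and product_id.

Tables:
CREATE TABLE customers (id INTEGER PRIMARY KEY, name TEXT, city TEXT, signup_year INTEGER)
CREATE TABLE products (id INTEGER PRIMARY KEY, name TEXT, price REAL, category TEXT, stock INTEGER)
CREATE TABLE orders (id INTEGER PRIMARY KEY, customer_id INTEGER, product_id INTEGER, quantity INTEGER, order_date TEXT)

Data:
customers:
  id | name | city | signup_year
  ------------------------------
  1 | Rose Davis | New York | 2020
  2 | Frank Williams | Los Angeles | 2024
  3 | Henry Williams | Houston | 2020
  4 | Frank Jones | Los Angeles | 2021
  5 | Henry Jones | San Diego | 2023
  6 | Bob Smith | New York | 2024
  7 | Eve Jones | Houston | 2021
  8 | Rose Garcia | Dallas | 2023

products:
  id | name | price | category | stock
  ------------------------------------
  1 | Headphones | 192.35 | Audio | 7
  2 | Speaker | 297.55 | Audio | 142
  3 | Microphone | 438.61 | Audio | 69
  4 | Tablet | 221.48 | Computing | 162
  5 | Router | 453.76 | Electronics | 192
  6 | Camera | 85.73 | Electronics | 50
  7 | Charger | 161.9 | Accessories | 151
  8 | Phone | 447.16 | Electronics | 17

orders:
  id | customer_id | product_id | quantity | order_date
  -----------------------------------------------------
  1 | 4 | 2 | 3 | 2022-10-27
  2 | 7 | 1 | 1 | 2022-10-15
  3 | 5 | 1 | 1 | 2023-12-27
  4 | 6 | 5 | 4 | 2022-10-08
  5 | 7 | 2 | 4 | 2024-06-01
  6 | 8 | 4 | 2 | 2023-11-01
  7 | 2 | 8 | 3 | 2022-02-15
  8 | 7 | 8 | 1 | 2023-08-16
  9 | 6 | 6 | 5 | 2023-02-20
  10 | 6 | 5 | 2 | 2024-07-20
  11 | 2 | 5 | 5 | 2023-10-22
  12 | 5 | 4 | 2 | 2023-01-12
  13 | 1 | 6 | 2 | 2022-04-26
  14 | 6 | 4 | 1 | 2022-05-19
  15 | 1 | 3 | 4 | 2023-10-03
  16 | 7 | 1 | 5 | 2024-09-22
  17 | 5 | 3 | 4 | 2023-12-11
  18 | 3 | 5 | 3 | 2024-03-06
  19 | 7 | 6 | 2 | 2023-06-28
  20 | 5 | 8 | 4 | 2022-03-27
SELECT id, product_id FROM orders WHERE product_id NOT IN (SELECT id FROM products WHERE stock > 127)

Execution result:
id | product_id
2 | 1
3 | 1
7 | 8
8 | 8
9 | 6
13 | 6
15 | 3
16 | 1
17 | 3
19 | 6
20 | 8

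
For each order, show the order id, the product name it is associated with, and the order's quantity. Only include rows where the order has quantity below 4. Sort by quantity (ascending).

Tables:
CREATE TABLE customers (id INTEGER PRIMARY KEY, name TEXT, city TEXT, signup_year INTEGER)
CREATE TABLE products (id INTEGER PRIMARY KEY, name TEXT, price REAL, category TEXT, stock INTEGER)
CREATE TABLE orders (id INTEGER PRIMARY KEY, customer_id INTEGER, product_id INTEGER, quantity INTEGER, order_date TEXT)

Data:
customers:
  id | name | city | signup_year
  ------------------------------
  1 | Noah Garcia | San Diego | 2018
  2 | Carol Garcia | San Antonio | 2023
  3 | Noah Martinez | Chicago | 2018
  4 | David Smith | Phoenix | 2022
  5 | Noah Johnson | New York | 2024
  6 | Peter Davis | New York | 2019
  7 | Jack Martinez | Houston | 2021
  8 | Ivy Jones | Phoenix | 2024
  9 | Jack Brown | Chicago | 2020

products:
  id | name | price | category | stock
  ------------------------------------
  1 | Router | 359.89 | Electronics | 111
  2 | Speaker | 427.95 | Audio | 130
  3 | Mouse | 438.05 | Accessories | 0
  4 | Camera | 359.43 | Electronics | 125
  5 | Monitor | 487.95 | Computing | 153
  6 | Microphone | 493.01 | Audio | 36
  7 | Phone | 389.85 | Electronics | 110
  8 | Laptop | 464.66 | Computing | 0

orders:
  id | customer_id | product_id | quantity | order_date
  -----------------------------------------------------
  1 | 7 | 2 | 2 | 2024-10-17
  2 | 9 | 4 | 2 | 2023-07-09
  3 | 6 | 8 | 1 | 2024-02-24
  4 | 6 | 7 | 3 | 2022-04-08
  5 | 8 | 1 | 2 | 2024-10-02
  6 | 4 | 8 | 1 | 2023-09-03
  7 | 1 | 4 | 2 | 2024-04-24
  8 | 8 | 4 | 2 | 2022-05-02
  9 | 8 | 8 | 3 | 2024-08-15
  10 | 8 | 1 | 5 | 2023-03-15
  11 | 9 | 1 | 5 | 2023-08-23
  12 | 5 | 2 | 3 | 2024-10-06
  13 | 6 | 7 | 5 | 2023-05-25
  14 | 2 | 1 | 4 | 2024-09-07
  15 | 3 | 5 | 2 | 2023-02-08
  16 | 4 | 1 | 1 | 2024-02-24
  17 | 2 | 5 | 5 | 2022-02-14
SELECT c.id, p.name AS product, c.quantity FROM orders c JOIN products p ON c.product_id = p.id WHERE c.quantity < 4 ORDER BY c.quantity ASC

Execution result:
id | product | quantity
3 | Laptop | 1
6 | Laptop | 1
16 | Router | 1
1 | Speaker | 2
2 | Camera | 2
5 | Router | 2
7 | Camera | 2
8 | Camera | 2
15 | Monitor | 2
4 | Phone | 3
9 | Laptop | 3
12 | Speaker | 3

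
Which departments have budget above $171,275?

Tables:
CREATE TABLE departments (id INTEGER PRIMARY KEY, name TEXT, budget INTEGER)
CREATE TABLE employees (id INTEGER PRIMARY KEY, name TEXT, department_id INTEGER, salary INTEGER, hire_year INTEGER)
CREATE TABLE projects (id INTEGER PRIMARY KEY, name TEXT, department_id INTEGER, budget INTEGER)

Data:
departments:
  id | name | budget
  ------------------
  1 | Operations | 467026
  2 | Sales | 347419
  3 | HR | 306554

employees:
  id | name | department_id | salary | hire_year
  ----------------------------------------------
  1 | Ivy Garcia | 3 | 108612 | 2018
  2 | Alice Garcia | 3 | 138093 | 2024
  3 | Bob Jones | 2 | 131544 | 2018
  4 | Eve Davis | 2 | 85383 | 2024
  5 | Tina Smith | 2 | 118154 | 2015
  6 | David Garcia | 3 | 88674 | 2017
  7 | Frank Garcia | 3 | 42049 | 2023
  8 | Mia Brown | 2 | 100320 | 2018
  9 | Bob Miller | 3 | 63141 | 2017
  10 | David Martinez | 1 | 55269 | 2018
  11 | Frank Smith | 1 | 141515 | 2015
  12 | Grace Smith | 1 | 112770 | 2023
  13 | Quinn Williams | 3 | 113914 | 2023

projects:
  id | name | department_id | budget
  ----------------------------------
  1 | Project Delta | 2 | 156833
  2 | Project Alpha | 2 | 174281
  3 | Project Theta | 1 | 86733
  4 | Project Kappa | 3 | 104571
SELECT name, budget FROM departments WHERE budget > 171275

Execution result:
name | budget
Operations | 467026
Sales | 347419
HR | 306554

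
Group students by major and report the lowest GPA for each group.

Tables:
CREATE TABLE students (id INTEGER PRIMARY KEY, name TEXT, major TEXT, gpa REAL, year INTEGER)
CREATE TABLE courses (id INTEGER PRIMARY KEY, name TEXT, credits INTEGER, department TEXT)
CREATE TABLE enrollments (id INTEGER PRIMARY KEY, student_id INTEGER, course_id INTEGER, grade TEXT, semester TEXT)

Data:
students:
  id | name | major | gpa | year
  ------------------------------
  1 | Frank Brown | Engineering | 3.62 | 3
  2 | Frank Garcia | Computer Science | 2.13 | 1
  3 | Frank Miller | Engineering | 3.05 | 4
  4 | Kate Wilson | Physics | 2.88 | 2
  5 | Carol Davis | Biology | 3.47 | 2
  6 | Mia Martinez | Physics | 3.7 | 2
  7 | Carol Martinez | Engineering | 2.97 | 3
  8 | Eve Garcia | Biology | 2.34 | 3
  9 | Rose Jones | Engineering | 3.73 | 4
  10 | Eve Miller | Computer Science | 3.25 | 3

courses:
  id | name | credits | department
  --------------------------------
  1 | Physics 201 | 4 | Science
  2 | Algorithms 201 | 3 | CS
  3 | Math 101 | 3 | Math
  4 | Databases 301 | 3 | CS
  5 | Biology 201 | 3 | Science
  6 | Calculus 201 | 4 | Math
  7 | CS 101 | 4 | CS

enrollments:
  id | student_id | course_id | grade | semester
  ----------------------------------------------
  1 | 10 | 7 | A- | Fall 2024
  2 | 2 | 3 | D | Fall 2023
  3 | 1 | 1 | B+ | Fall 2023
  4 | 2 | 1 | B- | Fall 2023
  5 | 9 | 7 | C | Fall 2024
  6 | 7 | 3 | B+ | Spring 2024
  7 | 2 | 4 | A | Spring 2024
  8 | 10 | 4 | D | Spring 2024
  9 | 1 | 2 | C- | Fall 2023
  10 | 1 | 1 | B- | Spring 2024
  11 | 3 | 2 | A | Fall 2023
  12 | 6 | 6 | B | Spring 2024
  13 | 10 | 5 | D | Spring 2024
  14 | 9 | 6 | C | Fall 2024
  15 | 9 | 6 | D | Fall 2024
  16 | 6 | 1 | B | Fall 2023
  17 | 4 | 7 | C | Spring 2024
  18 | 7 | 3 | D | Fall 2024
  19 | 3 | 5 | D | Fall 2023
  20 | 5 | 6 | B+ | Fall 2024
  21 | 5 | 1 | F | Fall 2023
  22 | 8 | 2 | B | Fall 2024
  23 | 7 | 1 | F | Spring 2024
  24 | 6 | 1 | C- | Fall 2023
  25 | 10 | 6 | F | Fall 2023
SELECT major, MIN(gpa) AS min_gpa FROM students GROUP BY major

Execution result:
major | min_gpa
Biology | 2.34
Computer Science | 2.13
Engineering | 2.97
Physics | 2.88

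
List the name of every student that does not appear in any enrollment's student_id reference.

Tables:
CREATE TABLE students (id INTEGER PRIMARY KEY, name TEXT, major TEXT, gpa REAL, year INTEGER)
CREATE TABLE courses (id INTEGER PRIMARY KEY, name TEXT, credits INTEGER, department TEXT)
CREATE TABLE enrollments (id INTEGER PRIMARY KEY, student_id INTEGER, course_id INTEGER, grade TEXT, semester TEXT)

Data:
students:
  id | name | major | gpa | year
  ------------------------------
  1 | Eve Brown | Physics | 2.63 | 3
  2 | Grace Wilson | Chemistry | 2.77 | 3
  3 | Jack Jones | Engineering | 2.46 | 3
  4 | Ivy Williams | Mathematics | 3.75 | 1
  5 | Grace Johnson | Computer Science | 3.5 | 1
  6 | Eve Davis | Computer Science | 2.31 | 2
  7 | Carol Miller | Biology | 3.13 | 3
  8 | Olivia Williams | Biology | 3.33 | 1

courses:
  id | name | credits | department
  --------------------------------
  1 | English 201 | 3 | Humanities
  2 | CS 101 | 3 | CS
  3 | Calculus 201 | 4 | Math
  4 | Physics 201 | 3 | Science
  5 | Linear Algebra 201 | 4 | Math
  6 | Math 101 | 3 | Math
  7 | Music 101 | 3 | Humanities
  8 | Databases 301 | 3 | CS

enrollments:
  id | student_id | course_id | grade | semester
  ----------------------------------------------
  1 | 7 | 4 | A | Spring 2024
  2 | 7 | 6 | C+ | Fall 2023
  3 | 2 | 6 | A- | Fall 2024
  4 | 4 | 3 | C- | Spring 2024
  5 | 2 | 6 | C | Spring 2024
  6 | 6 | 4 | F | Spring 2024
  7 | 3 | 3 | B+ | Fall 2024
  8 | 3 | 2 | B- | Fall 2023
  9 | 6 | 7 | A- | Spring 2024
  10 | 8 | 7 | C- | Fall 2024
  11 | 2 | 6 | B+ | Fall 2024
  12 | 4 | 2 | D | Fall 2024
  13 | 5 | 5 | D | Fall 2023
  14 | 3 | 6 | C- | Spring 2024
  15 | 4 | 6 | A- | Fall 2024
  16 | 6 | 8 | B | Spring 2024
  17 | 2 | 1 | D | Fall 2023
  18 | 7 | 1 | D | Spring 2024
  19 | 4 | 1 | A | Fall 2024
SELECT p.name FROM students p LEFT JOIN enrollments c ON c.student_id = p.id WHERE c.id IS NULL

Execution result:
Eve Brown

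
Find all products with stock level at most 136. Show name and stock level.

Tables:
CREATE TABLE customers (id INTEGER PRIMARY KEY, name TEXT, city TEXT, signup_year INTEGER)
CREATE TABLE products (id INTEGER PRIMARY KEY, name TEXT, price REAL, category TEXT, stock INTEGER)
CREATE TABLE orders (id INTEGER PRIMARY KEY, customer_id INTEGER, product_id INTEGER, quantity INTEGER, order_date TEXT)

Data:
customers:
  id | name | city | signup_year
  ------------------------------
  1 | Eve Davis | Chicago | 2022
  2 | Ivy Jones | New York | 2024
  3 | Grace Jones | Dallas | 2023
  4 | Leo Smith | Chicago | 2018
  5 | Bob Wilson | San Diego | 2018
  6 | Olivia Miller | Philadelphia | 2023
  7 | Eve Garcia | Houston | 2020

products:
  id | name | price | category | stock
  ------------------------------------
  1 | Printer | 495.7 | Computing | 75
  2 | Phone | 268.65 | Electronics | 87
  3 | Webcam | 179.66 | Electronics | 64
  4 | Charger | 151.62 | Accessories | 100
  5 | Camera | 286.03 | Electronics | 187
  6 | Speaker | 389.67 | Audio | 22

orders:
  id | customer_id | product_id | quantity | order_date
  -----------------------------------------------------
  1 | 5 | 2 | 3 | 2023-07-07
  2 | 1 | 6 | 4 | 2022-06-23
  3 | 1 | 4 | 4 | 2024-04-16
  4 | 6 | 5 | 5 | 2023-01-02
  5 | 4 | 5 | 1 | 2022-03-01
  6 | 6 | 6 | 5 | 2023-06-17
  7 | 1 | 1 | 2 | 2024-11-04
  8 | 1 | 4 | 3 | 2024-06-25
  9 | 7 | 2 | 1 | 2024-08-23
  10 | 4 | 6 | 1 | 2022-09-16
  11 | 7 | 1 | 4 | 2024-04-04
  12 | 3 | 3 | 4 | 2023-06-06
SELECT name, stock FROM products WHERE stock <= 136

Execution result:
name | stock
Printer | 75
Phone | 87
Webcam | 64
Charger | 100
Speaker | 22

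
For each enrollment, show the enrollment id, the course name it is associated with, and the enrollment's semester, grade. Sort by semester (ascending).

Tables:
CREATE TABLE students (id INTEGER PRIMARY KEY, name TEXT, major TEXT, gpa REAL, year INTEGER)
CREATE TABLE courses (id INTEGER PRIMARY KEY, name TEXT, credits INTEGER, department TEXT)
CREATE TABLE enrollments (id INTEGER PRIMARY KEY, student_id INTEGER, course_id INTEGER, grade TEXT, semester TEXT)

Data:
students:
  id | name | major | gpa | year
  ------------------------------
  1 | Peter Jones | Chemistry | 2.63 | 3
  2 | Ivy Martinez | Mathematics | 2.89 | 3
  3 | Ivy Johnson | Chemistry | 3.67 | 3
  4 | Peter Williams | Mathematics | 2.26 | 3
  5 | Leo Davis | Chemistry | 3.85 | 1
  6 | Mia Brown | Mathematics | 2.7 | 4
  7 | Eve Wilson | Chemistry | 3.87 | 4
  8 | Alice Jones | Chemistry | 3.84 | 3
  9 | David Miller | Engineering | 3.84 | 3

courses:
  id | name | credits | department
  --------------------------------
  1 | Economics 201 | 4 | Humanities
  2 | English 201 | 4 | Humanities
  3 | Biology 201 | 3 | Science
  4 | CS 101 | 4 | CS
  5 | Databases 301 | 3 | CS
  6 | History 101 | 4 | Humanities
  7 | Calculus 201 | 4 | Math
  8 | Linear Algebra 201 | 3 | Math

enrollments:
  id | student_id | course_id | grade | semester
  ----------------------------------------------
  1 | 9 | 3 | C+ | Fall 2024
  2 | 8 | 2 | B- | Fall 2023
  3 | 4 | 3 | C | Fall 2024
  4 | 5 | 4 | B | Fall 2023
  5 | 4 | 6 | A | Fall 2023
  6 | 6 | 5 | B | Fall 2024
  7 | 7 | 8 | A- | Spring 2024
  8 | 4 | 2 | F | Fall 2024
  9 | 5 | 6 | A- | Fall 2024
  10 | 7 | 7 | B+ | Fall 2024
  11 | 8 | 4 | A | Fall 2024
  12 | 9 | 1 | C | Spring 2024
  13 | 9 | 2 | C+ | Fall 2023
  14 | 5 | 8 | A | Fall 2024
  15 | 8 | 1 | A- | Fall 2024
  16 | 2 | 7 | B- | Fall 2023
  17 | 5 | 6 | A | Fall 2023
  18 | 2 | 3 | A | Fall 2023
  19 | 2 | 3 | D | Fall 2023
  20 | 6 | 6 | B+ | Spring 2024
SELECT c.id, p.name AS course, c.semester, c.grade FROM enrollments c JOIN courses p ON c.course_id = p.id ORDER BY c.semester ASC

Execution result:
id | course | semester | grade
2 | English 201 | Fall 2023 | B-
4 | CS 101 | Fall 2023 | B
5 | History 101 | Fall 2023 | A
13 | English 201 | Fall 2023 | C+
16 | Calculus 201 | Fall 2023 | B-
17 | History 101 | Fall 2023 | A
18 | Biology 201 | Fall 2023 | A
19 | Biology 201 | Fall 2023 | D
1 | Biology 201 | Fall 2024 | C+
3 | Biology 201 | Fall 2024 | C
6 | Databases 301 | Fall 2024 | B
8 | English 201 | Fall 2024 | F
9 | History 101 | Fall 2024 | A-
10 | Calculus 201 | Fall 2024 | B+
11 | CS 101 | Fall 2024 | A
14 | Linear Algebra 201 | Fall 2024 | A
15 | Economics 201 | Fall 2024 | A-
7 | Linear Algebra 201 | Spring 2024 | A-
12 | Economics 201 | Spring 2024 | C
20 | History 101 | Spring 2024 | B+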